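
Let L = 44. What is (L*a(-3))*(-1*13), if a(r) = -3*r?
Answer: -5148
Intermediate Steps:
(L*a(-3))*(-1*13) = (44*(-3*(-3)))*(-1*13) = (44*9)*(-13) = 396*(-13) = -5148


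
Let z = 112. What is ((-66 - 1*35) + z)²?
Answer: 121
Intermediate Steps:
((-66 - 1*35) + z)² = ((-66 - 1*35) + 112)² = ((-66 - 35) + 112)² = (-101 + 112)² = 11² = 121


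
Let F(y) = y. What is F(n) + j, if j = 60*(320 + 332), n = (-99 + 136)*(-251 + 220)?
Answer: 37973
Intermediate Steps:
n = -1147 (n = 37*(-31) = -1147)
j = 39120 (j = 60*652 = 39120)
F(n) + j = -1147 + 39120 = 37973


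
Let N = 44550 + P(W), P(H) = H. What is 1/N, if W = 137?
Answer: 1/44687 ≈ 2.2378e-5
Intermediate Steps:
N = 44687 (N = 44550 + 137 = 44687)
1/N = 1/44687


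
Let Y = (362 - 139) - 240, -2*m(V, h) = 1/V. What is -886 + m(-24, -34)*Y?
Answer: -42545/48 ≈ -886.35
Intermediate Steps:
m(V, h) = -1/(2*V)
Y = -17 (Y = 223 - 240 = -17)
-886 + m(-24, -34)*Y = -886 - ½/(-24)*(-17) = -886 - ½*(-1/24)*(-17) = -886 + (1/48)*(-17) = -886 - 17/48 = -42545/48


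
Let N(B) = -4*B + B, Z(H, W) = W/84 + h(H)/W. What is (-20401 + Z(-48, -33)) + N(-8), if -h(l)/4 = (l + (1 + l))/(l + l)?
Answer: -112971601/5544 ≈ -20377.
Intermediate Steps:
h(l) = -2*(1 + 2*l)/l (h(l) = -4*(l + (1 + l))/(l + l) = -4*(1 + 2*l)/(2*l) = -4*(1 + 2*l)*1/(2*l) = -2*(1 + 2*l)/l)
Z(H, W) = W/84 + (-4 - 2/H)/W
N(B) = -3*B
(-20401 + Z(-48, -33)) + N(-8) = (-20401 + (-4/(-33) + (1/84)*(-33) - 2/(-48*(-33)))) - 3*(-8) = (-20401 + (-4*(-1/33) - 11/28 - 2*(-1/48)*(-1/33))) + 24 = (-20401 + (4/33 - 11/28 - 1/792)) + 24 = (-20401 - 1513/5544) + 24 = -113104657/5544 + 24 = -112971601/5544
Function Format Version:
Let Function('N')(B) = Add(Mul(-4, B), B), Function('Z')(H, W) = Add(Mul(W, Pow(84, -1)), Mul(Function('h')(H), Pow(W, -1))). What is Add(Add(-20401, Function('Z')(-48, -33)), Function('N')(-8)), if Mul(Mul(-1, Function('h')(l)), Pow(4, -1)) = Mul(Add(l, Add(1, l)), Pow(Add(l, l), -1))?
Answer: Rational(-112971601, 5544) ≈ -20377.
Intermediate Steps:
Function('h')(l) = Mul(-2, Pow(l, -1), Add(1, Mul(2, l))) (Function('h')(l) = Mul(-4, Mul(Add(l, Add(1, l)), Pow(Add(l, l), -1))) = Mul(-4, Mul(Add(1, Mul(2, l)), Pow(Mul(2, l), -1))) = Mul(-4, Mul(Add(1, Mul(2, l)), Mul(Rational(1, 2), Pow(l, -1)))) = Mul(-4, Mul(Rational(1, 2), Pow(l, -1), Add(1, Mul(2, l)))) = Mul(-2, Pow(l, -1), Add(1, Mul(2, l))))
Function('Z')(H, W) = Add(Mul(Rational(1, 84), W), Mul(Pow(W, -1), Add(-4, Mul(-2, Pow(H, -1))))) (Function('Z')(H, W) = Add(Mul(W, Pow(84, -1)), Mul(Add(-4, Mul(-2, Pow(H, -1))), Pow(W, -1))) = Add(Mul(W, Rational(1, 84)), Mul(Pow(W, -1), Add(-4, Mul(-2, Pow(H, -1))))) = Add(Mul(Rational(1, 84), W), Mul(Pow(W, -1), Add(-4, Mul(-2, Pow(H, -1))))))
Function('N')(B) = Mul(-3, B)
Add(Add(-20401, Function('Z')(-48, -33)), Function('N')(-8)) = Add(Add(-20401, Add(Mul(-4, Pow(-33, -1)), Mul(Rational(1, 84), -33), Mul(-2, Pow(-48, -1), Pow(-33, -1)))), Mul(-3, -8)) = Add(Add(-20401, Add(Mul(-4, Rational(-1, 33)), Rational(-11, 28), Mul(-2, Rational(-1, 48), Rational(-1, 33)))), 24) = Add(Add(-20401, Add(Rational(4, 33), Rational(-11, 28), Rational(-1, 792))), 24) = Add(Add(-20401, Rational(-1513, 5544)), 24) = Add(Rational(-113104657, 5544), 24) = Rational(-112971601, 5544)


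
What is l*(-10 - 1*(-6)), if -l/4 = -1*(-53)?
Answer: 848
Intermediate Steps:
l = -212 (l = -(-4)*(-53) = -4*53 = -212)
l*(-10 - 1*(-6)) = -212*(-10 - 1*(-6)) = -212*(-10 + 6) = -212*(-4) = 848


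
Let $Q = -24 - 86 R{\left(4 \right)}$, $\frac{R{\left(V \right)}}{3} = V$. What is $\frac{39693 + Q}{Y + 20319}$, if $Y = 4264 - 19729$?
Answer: $\frac{12879}{1618} \approx 7.9598$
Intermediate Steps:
$R{\left(V \right)} = 3 V$
$Y = -15465$
$Q = -1056$ ($Q = -24 - 86 \cdot 3 \cdot 4 = -24 - 1032 = -1056$)
$\frac{39693 + Q}{Y + 20319} = \frac{39693 - 1056}{-15465 + 20319} = \frac{38637}{4854} = 38637 \cdot \frac{1}{4854} = \frac{12879}{1618}$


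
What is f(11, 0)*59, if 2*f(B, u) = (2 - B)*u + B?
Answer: 649/2 ≈ 324.50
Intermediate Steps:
f(B, u) = B/2 + u*(2 - B)/2 (f(B, u) = ((2 - B)*u + B)/2 = (u*(2 - B) + B)/2 = (B + u*(2 - B))/2 = B/2 + u*(2 - B)/2)
f(11, 0)*59 = (0 + (½)*11 - ½*11*0)*59 = (0 + 11/2 + 0)*59 = (11/2)*59 = 649/2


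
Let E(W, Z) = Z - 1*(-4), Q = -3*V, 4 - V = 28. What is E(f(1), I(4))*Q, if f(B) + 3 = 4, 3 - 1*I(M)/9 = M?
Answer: -360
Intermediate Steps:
V = -24 (V = 4 - 1*28 = 4 - 28 = -24)
I(M) = 27 - 9*M
f(B) = 1 (f(B) = -3 + 4 = 1)
Q = 72 (Q = -3*(-24) = 72)
E(W, Z) = 4 + Z (E(W, Z) = Z + 4 = 4 + Z)
E(f(1), I(4))*Q = (4 + (27 - 9*4))*72 = (4 + (27 - 36))*72 = (4 - 9)*72 = -5*72 = -360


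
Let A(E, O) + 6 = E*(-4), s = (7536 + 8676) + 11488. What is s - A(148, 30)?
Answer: 28298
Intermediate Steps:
s = 27700 (s = 16212 + 11488 = 27700)
A(E, O) = -6 - 4*E (A(E, O) = -6 + E*(-4) = -6 - 4*E)
s - A(148, 30) = 27700 - (-6 - 4*148) = 27700 - (-6 - 592) = 27700 - 1*(-598) = 27700 + 598 = 28298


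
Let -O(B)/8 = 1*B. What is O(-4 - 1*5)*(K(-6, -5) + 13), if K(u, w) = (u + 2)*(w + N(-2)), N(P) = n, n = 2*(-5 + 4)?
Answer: 2952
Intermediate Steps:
O(B) = -8*B
n = -2 (n = 2*(-1) = -2)
N(P) = -2
K(u, w) = (-2 + w)*(2 + u) (K(u, w) = (u + 2)*(w - 2) = (2 + u)*(-2 + w) = (-2 + w)*(2 + u))
O(-4 - 1*5)*(K(-6, -5) + 13) = (-8*(-4 - 1*5))*((-4 - 2*(-6) + 2*(-5) - 6*(-5)) + 13) = (-8*(-4 - 5))*((-4 + 12 - 10 + 30) + 13) = (-8*(-9))*(28 + 13) = 72*41 = 2952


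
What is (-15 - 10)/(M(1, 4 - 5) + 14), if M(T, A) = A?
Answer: -25/13 ≈ -1.9231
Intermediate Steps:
(-15 - 10)/(M(1, 4 - 5) + 14) = (-15 - 10)/((4 - 5) + 14) = -25/(-1 + 14) = -25/13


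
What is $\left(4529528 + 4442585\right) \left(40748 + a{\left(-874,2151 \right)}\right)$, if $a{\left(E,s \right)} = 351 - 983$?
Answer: $359925285108$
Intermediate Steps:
$a{\left(E,s \right)} = -632$
$\left(4529528 + 4442585\right) \left(40748 + a{\left(-874,2151 \right)}\right) = \left(4529528 + 4442585\right) \left(40748 - 632\right) = 8972113 \cdot 40116 = 359925285108$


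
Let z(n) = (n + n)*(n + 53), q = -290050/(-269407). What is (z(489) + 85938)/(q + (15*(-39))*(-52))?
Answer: 82979241849/4097825495 ≈ 20.250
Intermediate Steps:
q = 290050/269407 (q = -290050*(-1/269407) = 290050/269407 ≈ 1.0766)
z(n) = 2*n*(53 + n) (z(n) = (2*n)*(53 + n) = 2*n*(53 + n))
(z(489) + 85938)/(q + (15*(-39))*(-52)) = (2*489*(53 + 489) + 85938)/(290050/269407 + (15*(-39))*(-52)) = (2*489*542 + 85938)/(290050/269407 - 585*(-52)) = (530076 + 85938)/(290050/269407 + 30420) = 616014/(8195650990/269407) = 616014*(269407/8195650990) = 82979241849/4097825495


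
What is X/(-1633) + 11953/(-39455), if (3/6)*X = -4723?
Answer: 353172681/64430015 ≈ 5.4815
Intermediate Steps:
X = -9446 (X = 2*(-4723) = -9446)
X/(-1633) + 11953/(-39455) = -9446/(-1633) + 11953/(-39455) = -9446*(-1/1633) + 11953*(-1/39455) = 9446/1633 - 11953/39455 = 353172681/64430015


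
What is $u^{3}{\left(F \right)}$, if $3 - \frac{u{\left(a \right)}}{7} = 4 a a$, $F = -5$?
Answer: $-313046839$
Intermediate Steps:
$u{\left(a \right)} = 21 - 28 a^{2}$ ($u{\left(a \right)} = 21 - 7 \cdot 4 a a = 21 - 7 \cdot 4 a^{2} = 21 - 28 a^{2}$)
$u^{3}{\left(F \right)} = \left(21 - 28 \left(-5\right)^{2}\right)^{3} = \left(21 - 700\right)^{3} = \left(-679\right)^{3} = -313046839$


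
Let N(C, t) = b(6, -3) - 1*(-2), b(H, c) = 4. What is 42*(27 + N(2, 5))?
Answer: 1386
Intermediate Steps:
N(C, t) = 6 (N(C, t) = 4 - 1*(-2) = 4 + 2 = 6)
42*(27 + N(2, 5)) = 42*(27 + 6) = 42*33 = 1386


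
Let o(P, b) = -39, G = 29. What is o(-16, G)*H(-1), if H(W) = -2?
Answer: 78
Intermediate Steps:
o(-16, G)*H(-1) = -39*(-2) = 78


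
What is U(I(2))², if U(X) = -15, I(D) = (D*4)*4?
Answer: 225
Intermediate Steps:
I(D) = 16*D (I(D) = (4*D)*4 = 16*D)
U(I(2))² = (-15)² = 225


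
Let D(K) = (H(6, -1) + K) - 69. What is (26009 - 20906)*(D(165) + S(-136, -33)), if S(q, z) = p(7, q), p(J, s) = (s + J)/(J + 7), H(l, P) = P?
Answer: 875529/2 ≈ 4.3776e+5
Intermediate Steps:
p(J, s) = (J + s)/(7 + J)
S(q, z) = ½ + q/14 (S(q, z) = (7 + q)/(7 + 7) = (7 + q)/14 = ½ + q/14)
D(K) = -70 + K (D(K) = (-1 + K) - 69 = -70 + K)
(26009 - 20906)*(D(165) + S(-136, -33)) = (26009 - 20906)*((-70 + 165) + (½ + (1/14)*(-136))) = 5103*(95 + (½ - 68/7)) = 5103*(95 - 129/14) = 5103*(1201/14) = 875529/2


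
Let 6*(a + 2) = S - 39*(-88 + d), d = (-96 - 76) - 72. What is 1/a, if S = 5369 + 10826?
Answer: 6/29131 ≈ 0.00020597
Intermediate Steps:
S = 16195
d = -244 (d = -172 - 72 = -244)
a = 29131/6 (a = -2 + (16195 - 39*(-88 - 244))/6 = -2 + (16195 - 39*(-332))/6 = -2 + (16195 + 12948)/6 = -2 + (⅙)*29143 = -2 + 29143/6 = 29131/6 ≈ 4855.2)
1/a = 1/(29131/6) = 6/29131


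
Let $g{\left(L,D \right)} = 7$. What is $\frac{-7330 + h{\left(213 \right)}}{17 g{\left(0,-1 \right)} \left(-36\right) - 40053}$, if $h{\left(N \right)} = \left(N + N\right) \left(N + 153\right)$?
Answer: $- \frac{148586}{44337} \approx -3.3513$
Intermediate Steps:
$h{\left(N \right)} = 2 N \left(153 + N\right)$
$\frac{-7330 + h{\left(213 \right)}}{17 g{\left(0,-1 \right)} \left(-36\right) - 40053} = \frac{-7330 + 2 \cdot 213 \left(153 + 213\right)}{17 \cdot 7 \left(-36\right) - 40053} = \frac{-7330 + 2 \cdot 213 \cdot 366}{119 \left(-36\right) - 40053} = \frac{-7330 + 155916}{-4284 - 40053} = \frac{148586}{-44337} = 148586 \left(- \frac{1}{44337}\right) = - \frac{148586}{44337}$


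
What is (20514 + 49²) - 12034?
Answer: 10881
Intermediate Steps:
(20514 + 49²) - 12034 = (20514 + 2401) - 12034 = 22915 - 12034 = 10881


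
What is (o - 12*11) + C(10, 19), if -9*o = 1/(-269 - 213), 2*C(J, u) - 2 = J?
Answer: -546587/4338 ≈ -126.00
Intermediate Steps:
C(J, u) = 1 + J/2
o = 1/4338 (o = -1/(9*(-269 - 213)) = -1/9/(-482) = -1/9*(-1/482) = 1/4338 ≈ 0.00023052)
(o - 12*11) + C(10, 19) = (1/4338 - 12*11) + (1 + (1/2)*10) = (1/4338 - 132) + (1 + 5) = -572615/4338 + 6 = -546587/4338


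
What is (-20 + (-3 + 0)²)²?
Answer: 121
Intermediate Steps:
(-20 + (-3 + 0)²)² = (-20 + (-3)²)² = (-20 + 9)² = (-11)² = 121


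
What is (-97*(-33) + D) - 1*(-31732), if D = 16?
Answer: 34949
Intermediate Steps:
(-97*(-33) + D) - 1*(-31732) = (-97*(-33) + 16) - 1*(-31732) = (3201 + 16) + 31732 = 3217 + 31732 = 34949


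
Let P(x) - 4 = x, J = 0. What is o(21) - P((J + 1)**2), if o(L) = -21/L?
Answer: -6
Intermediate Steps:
P(x) = 4 + x
o(21) - P((J + 1)**2) = -21/21 - (4 + (0 + 1)**2) = -21*1/21 - (4 + 1**2) = -1 - (4 + 1) = -1 - 1*5 = -1 - 5 = -6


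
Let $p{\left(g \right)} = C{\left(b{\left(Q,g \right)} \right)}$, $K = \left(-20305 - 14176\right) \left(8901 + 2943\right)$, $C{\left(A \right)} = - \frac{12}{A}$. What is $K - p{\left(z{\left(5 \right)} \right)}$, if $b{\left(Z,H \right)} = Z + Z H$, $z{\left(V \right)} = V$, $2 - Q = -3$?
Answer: $- \frac{2041964818}{5} \approx -4.0839 \cdot 10^{8}$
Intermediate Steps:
$Q = 5$ ($Q = 2 - -3 = 2 + 3 = 5$)
$b{\left(Z,H \right)} = Z + H Z$
$K = -408392964$ ($K = \left(-34481\right) 11844 = -408392964$)
$p{\left(g \right)} = - \frac{12}{5 + 5 g}$ ($p{\left(g \right)} = - \frac{12}{5 \left(1 + g\right)} = - \frac{12}{5 + 5 g}$)
$K - p{\left(z{\left(5 \right)} \right)} = -408392964 - - \frac{12}{5 + 5 \cdot 5} = -408392964 - - \frac{12}{5 + 25} = -408392964 - - \frac{12}{30} = -408392964 - \left(-12\right) \frac{1}{30} = -408392964 - - \frac{2}{5} = -408392964 + \frac{2}{5} = - \frac{2041964818}{5}$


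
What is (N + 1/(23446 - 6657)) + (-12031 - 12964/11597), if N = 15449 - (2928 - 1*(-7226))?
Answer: -1311730535287/194702033 ≈ -6737.1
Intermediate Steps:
N = 5295 (N = 15449 - (2928 + 7226) = 15449 - 1*10154 = 15449 - 10154 = 5295)
(N + 1/(23446 - 6657)) + (-12031 - 12964/11597) = (5295 + 1/(23446 - 6657)) + (-12031 - 12964/11597) = (5295 + 1/16789) + (-12031 - 12964/11597) = (5295 + 1/16789) + (-12031 - 1*12964/11597) = 88897756/16789 + (-12031 - 12964/11597) = 88897756/16789 - 139536471/11597 = -1311730535287/194702033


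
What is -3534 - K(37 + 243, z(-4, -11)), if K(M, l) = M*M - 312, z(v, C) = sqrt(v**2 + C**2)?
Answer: -81622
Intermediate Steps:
z(v, C) = sqrt(C**2 + v**2)
K(M, l) = -312 + M**2 (K(M, l) = M**2 - 312 = -312 + M**2)
-3534 - K(37 + 243, z(-4, -11)) = -3534 - (-312 + (37 + 243)**2) = -3534 - (-312 + 280**2) = -3534 - (-312 + 78400) = -3534 - 1*78088 = -3534 - 78088 = -81622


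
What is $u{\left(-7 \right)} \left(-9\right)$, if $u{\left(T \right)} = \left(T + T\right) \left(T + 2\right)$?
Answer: $-630$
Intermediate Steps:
$u{\left(T \right)} = 2 T \left(2 + T\right)$
$u{\left(-7 \right)} \left(-9\right) = 2 \left(-7\right) \left(2 - 7\right) \left(-9\right) = 2 \left(-7\right) \left(-5\right) \left(-9\right) = 70 \left(-9\right) = -630$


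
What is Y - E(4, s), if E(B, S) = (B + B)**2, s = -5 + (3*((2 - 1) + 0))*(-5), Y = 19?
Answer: -45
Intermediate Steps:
s = -20 (s = -5 + (3*(1 + 0))*(-5) = -5 + (3*1)*(-5) = -5 + 3*(-5) = -5 - 15 = -20)
E(B, S) = 4*B**2 (E(B, S) = (2*B)**2 = 4*B**2)
Y - E(4, s) = 19 - 4*4**2 = 19 - 4*16 = 19 - 1*64 = 19 - 64 = -45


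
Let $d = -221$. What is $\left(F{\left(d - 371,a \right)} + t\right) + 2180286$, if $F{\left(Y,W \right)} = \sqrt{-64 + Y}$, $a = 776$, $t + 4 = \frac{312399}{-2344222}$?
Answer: $\frac{5111064718205}{2344222} + 4 i \sqrt{41} \approx 2.1803 \cdot 10^{6} + 25.612 i$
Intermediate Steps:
$t = - \frac{9689287}{2344222}$ ($t = -4 + \frac{312399}{-2344222} = -4 + 312399 \left(- \frac{1}{2344222}\right) = -4 - \frac{312399}{2344222} = - \frac{9689287}{2344222} \approx -4.1333$)
$\left(F{\left(d - 371,a \right)} + t\right) + 2180286 = \left(\sqrt{-64 - 592} - \frac{9689287}{2344222}\right) + 2180286 = \left(\sqrt{-656} - \frac{9689287}{2344222}\right) + 2180286 = \left(4 i \sqrt{41} - \frac{9689287}{2344222}\right) + 2180286 = \left(- \frac{9689287}{2344222} + 4 i \sqrt{41}\right) + 2180286 = \frac{5111064718205}{2344222} + 4 i \sqrt{41}$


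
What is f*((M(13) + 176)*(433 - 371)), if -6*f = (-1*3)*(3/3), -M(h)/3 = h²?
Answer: -10261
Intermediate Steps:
M(h) = -3*h²
f = ½ (f = -(-1*3)*3/3/6 = -(-1)*3*(⅓)/2 = -(-1)/2 = -⅙*(-3) = ½ ≈ 0.50000)
f*((M(13) + 176)*(433 - 371)) = ((-3*13² + 176)*(433 - 371))/2 = ((-3*169 + 176)*62)/2 = ((-507 + 176)*62)/2 = (-331*62)/2 = (½)*(-20522) = -10261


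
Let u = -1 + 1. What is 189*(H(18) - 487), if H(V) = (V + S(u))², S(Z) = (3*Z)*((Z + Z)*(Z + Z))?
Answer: -30807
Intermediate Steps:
u = 0
S(Z) = 12*Z³ (S(Z) = (3*Z)*((2*Z)*(2*Z)) = (3*Z)*(4*Z²) = 12*Z³)
H(V) = V² (H(V) = (V + 12*0³)² = (V + 12*0)² = (V + 0)² = V²)
189*(H(18) - 487) = 189*(18² - 487) = 189*(324 - 487) = 189*(-163) = -30807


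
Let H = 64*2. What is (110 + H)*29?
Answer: 6902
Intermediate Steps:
H = 128
(110 + H)*29 = (110 + 128)*29 = 238*29 = 6902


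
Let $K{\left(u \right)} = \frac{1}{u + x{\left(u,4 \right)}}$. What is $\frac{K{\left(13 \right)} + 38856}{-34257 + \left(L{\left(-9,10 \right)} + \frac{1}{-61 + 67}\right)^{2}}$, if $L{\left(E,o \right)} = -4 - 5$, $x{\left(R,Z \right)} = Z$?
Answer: $- \frac{23779908}{20917531} \approx -1.1368$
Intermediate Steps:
$K{\left(u \right)} = \frac{1}{4 + u}$ ($K{\left(u \right)} = \frac{1}{u + 4} = \frac{1}{4 + u}$)
$L{\left(E,o \right)} = -9$
$\frac{K{\left(13 \right)} + 38856}{-34257 + \left(L{\left(-9,10 \right)} + \frac{1}{-61 + 67}\right)^{2}} = \frac{\frac{1}{4 + 13} + 38856}{-34257 + \left(-9 + \frac{1}{-61 + 67}\right)^{2}} = \frac{\frac{1}{17} + 38856}{-34257 + \left(-9 + \frac{1}{6}\right)^{2}} = \frac{660553}{17 \left(-34257 + \left(- \frac{53}{6}\right)^{2}\right)} = \frac{660553}{17 \left(-34257 + \frac{2809}{36}\right)} = \frac{660553}{17 \left(- \frac{1230443}{36}\right)} = \frac{660553}{17} \left(- \frac{36}{1230443}\right) = - \frac{23779908}{20917531}$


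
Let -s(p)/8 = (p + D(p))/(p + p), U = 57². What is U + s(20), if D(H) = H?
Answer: 3241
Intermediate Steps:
U = 3249
s(p) = -8 (s(p) = -8*(p + p)/(p + p) = -8*2*p/(2*p) = -8*2*p*1/(2*p) = -8*1 = -8)
U + s(20) = 3249 - 8 = 3241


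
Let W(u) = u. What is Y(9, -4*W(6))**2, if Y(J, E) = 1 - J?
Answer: 64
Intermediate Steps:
Y(9, -4*W(6))**2 = (1 - 1*9)**2 = (1 - 9)**2 = (-8)**2 = 64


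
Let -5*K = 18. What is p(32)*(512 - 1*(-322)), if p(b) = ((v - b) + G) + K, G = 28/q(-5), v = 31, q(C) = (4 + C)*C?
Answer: 834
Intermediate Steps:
K = -18/5 (K = -⅕*18 = -18/5 ≈ -3.6000)
q(C) = C*(4 + C)
G = 28/5 (G = 28/((-5*(4 - 5))) = 28/((-5*(-1))) = 28/5 ≈ 5.6000)
p(b) = 33 - b (p(b) = ((31 - b) + 28/5) - 18/5 = (183/5 - b) - 18/5 = 33 - b)
p(32)*(512 - 1*(-322)) = (33 - 1*32)*(512 - 1*(-322)) = (33 - 32)*(512 + 322) = 1*834 = 834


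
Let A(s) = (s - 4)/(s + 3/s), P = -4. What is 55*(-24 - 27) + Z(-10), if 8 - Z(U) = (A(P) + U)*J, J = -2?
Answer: -53459/19 ≈ -2813.6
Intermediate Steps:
A(s) = (-4 + s)/(s + 3/s)
Z(U) = 216/19 + 2*U (Z(U) = 8 - (-4*(-4 - 4)/(3 + (-4)²) + U)*(-2) = 8 - (-4*(-8)/(3 + 16) + U)*(-2) = 8 - (-4*(-8)/19 + U)*(-2) = 8 - (-4*1/19*(-8) + U)*(-2) = 8 - (32/19 + U)*(-2) = 8 - (-64/19 - 2*U) = 8 + (64/19 + 2*U) = 216/19 + 2*U)
55*(-24 - 27) + Z(-10) = 55*(-24 - 27) + (216/19 + 2*(-10)) = 55*(-51) + (216/19 - 20) = -2805 - 164/19 = -53459/19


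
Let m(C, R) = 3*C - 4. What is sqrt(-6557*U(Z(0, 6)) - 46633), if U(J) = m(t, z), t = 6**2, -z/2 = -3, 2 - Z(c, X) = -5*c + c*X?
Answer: I*sqrt(728561) ≈ 853.56*I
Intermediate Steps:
Z(c, X) = 2 + 5*c - X*c (Z(c, X) = 2 - (-5*c + c*X) = 2 - (-5*c + X*c) = 2 + (5*c - X*c) = 2 + 5*c - X*c)
z = 6 (z = -2*(-3) = 6)
t = 36
m(C, R) = -4 + 3*C
U(J) = 104 (U(J) = -4 + 3*36 = -4 + 108 = 104)
sqrt(-6557*U(Z(0, 6)) - 46633) = sqrt(-6557*104 - 46633) = sqrt(-681928 - 46633) = sqrt(-728561) = I*sqrt(728561)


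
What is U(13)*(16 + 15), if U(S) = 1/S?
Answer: 31/13 ≈ 2.3846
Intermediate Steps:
U(13)*(16 + 15) = (16 + 15)/13 = (1/13)*31 = 31/13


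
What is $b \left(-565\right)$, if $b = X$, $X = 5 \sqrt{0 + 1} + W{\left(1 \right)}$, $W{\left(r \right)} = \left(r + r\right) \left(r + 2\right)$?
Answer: $-6215$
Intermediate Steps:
$W{\left(r \right)} = 2 r \left(2 + r\right)$
$X = 11$ ($X = 5 \sqrt{0 + 1} + 2 \cdot 1 \left(2 + 1\right) = 5 \sqrt{1} + 2 \cdot 1 \cdot 3 = 5 \cdot 1 + 6 = 5 + 6 = 11$)
$b = 11$
$b \left(-565\right) = 11 \left(-565\right) = -6215$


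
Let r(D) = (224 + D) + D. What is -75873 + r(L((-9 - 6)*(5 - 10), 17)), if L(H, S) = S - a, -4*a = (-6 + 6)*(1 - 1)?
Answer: -75615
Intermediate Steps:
a = 0 (a = -(-6 + 6)*(1 - 1)/4 = -0*0 = -1/4*0 = 0)
L(H, S) = S (L(H, S) = S - 1*0 = S + 0 = S)
r(D) = 224 + 2*D
-75873 + r(L((-9 - 6)*(5 - 10), 17)) = -75873 + (224 + 2*17) = -75873 + (224 + 34) = -75873 + 258 = -75615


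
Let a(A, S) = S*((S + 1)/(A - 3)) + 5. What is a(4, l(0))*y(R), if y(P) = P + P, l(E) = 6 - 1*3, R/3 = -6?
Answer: -612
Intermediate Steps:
R = -18 (R = 3*(-6) = -18)
l(E) = 3 (l(E) = 6 - 3 = 3)
y(P) = 2*P
a(A, S) = 5 + S*(1 + S)/(-3 + A) (a(A, S) = S*((1 + S)/(-3 + A)) + 5 = S*(1 + S)/(-3 + A) + 5 = 5 + S*(1 + S)/(-3 + A))
a(4, l(0))*y(R) = ((-15 + 3 + 3² + 5*4)/(-3 + 4))*(2*(-18)) = ((-15 + 3 + 9 + 20)/1)*(-36) = (1*17)*(-36) = 17*(-36) = -612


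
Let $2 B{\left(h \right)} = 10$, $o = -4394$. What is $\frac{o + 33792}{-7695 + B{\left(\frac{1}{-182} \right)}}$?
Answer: $- \frac{14699}{3845} \approx -3.8229$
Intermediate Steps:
$B{\left(h \right)} = 5$ ($B{\left(h \right)} = \frac{1}{2} \cdot 10 = 5$)
$\frac{o + 33792}{-7695 + B{\left(\frac{1}{-182} \right)}} = \frac{-4394 + 33792}{-7695 + 5} = \frac{29398}{-7690} = 29398 \left(- \frac{1}{7690}\right) = - \frac{14699}{3845}$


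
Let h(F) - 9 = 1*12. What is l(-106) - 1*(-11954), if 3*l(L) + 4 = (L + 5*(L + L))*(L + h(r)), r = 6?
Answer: 134968/3 ≈ 44989.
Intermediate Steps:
h(F) = 21 (h(F) = 9 + 1*12 = 9 + 12 = 21)
l(L) = -4/3 + 11*L*(21 + L)/3 (l(L) = -4/3 + ((L + 5*(L + L))*(L + 21))/3 = -4/3 + ((L + 5*(2*L))*(21 + L))/3 = -4/3 + ((L + 10*L)*(21 + L))/3 = -4/3 + ((11*L)*(21 + L))/3 = -4/3 + (11*L*(21 + L))/3 = -4/3 + 11*L*(21 + L)/3)
l(-106) - 1*(-11954) = (-4/3 + 77*(-106) + (11/3)*(-106)**2) - 1*(-11954) = (-4/3 - 8162 + (11/3)*11236) + 11954 = (-4/3 - 8162 + 123596/3) + 11954 = 99106/3 + 11954 = 134968/3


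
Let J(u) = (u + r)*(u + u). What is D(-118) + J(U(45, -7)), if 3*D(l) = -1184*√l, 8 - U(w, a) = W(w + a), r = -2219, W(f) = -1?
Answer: -39780 - 1184*I*√118/3 ≈ -39780.0 - 4287.2*I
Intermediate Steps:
U(w, a) = 9 (U(w, a) = 8 - 1*(-1) = 8 + 1 = 9)
D(l) = -1184*√l/3 (D(l) = (-1184*√l)/3 = -1184*√l/3)
J(u) = 2*u*(-2219 + u) (J(u) = (u - 2219)*(u + u) = (-2219 + u)*(2*u) = 2*u*(-2219 + u))
D(-118) + J(U(45, -7)) = -1184*I*√118/3 + 2*9*(-2219 + 9) = -1184*I*√118/3 + 2*9*(-2210) = -1184*I*√118/3 - 39780 = -39780 - 1184*I*√118/3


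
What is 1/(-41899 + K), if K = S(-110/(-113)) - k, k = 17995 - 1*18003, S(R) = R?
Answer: -113/4733573 ≈ -2.3872e-5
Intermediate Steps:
k = -8 (k = 17995 - 18003 = -8)
K = 1014/113 (K = -110/(-113) - 1*(-8) = -110*(-1/113) + 8 = 110/113 + 8 = 1014/113 ≈ 8.9734)
1/(-41899 + K) = 1/(-41899 + 1014/113) = 1/(-4733573/113) = -113/4733573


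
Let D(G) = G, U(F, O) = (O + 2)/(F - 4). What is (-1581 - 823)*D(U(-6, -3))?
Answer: -1202/5 ≈ -240.40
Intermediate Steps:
U(F, O) = (2 + O)/(-4 + F)
(-1581 - 823)*D(U(-6, -3)) = (-1581 - 823)*((2 - 3)/(-4 - 6)) = -2404*(-1)/(-10) = -(-1202)*(-1)/5 = -2404*⅒ = -1202/5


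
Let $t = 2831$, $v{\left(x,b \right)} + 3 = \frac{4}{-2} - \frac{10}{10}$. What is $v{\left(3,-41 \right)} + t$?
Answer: $2825$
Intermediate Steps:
$v{\left(x,b \right)} = -6$ ($v{\left(x,b \right)} = -3 + \left(\frac{4}{-2} - \frac{10}{10}\right) = -3 + \left(4 \left(- \frac{1}{2}\right) - 1\right) = -3 - 3 = -6$)
$v{\left(3,-41 \right)} + t = -6 + 2831 = 2825$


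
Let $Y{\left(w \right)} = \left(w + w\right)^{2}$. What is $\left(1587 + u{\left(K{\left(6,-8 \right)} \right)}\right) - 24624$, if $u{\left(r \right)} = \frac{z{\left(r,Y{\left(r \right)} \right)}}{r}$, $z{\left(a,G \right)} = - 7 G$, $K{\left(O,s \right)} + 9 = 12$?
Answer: $-23121$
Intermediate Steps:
$K{\left(O,s \right)} = 3$ ($K{\left(O,s \right)} = -9 + 12 = 3$)
$Y{\left(w \right)} = 4 w^{2}$ ($Y{\left(w \right)} = \left(2 w\right)^{2} = 4 w^{2}$)
$u{\left(r \right)} = - 28 r$ ($u{\left(r \right)} = \frac{\left(-7\right) 4 r^{2}}{r} = \frac{\left(-28\right) r^{2}}{r} = - 28 r$)
$\left(1587 + u{\left(K{\left(6,-8 \right)} \right)}\right) - 24624 = \left(1587 - 84\right) - 24624 = 1503 - 24624 = -23121$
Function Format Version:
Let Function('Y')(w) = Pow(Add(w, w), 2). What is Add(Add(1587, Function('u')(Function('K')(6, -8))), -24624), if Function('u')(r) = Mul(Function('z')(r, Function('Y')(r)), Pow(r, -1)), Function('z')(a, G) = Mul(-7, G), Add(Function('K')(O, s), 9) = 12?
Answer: -23121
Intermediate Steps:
Function('K')(O, s) = 3 (Function('K')(O, s) = Add(-9, 12) = 3)
Function('Y')(w) = Mul(4, Pow(w, 2)) (Function('Y')(w) = Pow(Mul(2, w), 2) = Mul(4, Pow(w, 2)))
Function('u')(r) = Mul(-28, r) (Function('u')(r) = Mul(Mul(-7, Mul(4, Pow(r, 2))), Pow(r, -1)) = Mul(Mul(-28, Pow(r, 2)), Pow(r, -1)) = Mul(-28, r))
Add(Add(1587, Function('u')(Function('K')(6, -8))), -24624) = Add(Add(1587, Mul(-28, 3)), -24624) = Add(Add(1587, -84), -24624) = Add(1503, -24624) = -23121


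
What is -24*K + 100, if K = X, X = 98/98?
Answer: 76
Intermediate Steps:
X = 1 (X = 98*(1/98) = 1)
K = 1
-24*K + 100 = -24*1 + 100 = -24 + 100 = 76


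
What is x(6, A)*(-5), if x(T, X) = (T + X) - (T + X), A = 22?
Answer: 0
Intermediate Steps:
x(T, X) = 0 (x(T, X) = (T + X) + (-T - X) = 0)
x(6, A)*(-5) = 0*(-5) = 0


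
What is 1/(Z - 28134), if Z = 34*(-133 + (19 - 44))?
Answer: -1/33506 ≈ -2.9845e-5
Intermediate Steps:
Z = -5372 (Z = 34*(-133 - 25) = 34*(-158) = -5372)
1/(Z - 28134) = 1/(-5372 - 28134) = 1/(-33506) = -1/33506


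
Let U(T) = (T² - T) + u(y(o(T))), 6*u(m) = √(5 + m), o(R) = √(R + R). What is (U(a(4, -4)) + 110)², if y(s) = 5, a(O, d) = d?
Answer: (780 + √10)²/36 ≈ 17037.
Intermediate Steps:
o(R) = √2*√R (o(R) = √(2*R) = √2*√R)
u(m) = √(5 + m)/6
U(T) = T² - T + √10/6 (U(T) = (T² - T) + √(5 + 5)/6 = (T² - T) + √10/6 = T² - T + √10/6)
(U(a(4, -4)) + 110)² = (((-4)² - 1*(-4) + √10/6) + 110)² = ((16 + 4 + √10/6) + 110)² = ((20 + √10/6) + 110)² = (130 + √10/6)²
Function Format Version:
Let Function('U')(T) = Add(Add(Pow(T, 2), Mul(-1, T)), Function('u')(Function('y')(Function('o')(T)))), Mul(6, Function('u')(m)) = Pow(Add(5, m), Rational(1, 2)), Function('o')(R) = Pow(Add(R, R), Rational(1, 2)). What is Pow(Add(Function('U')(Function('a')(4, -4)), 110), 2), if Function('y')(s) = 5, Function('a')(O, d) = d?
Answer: Mul(Rational(1, 36), Pow(Add(780, Pow(10, Rational(1, 2))), 2)) ≈ 17037.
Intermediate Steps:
Function('o')(R) = Mul(Pow(2, Rational(1, 2)), Pow(R, Rational(1, 2))) (Function('o')(R) = Pow(Mul(2, R), Rational(1, 2)) = Mul(Pow(2, Rational(1, 2)), Pow(R, Rational(1, 2))))
Function('u')(m) = Mul(Rational(1, 6), Pow(Add(5, m), Rational(1, 2)))
Function('U')(T) = Add(Pow(T, 2), Mul(-1, T), Mul(Rational(1, 6), Pow(10, Rational(1, 2)))) (Function('U')(T) = Add(Add(Pow(T, 2), Mul(-1, T)), Mul(Rational(1, 6), Pow(Add(5, 5), Rational(1, 2)))) = Add(Add(Pow(T, 2), Mul(-1, T)), Mul(Rational(1, 6), Pow(10, Rational(1, 2)))) = Add(Pow(T, 2), Mul(-1, T), Mul(Rational(1, 6), Pow(10, Rational(1, 2)))))
Pow(Add(Function('U')(Function('a')(4, -4)), 110), 2) = Pow(Add(Add(Pow(-4, 2), Mul(-1, -4), Mul(Rational(1, 6), Pow(10, Rational(1, 2)))), 110), 2) = Pow(Add(Add(16, 4, Mul(Rational(1, 6), Pow(10, Rational(1, 2)))), 110), 2) = Pow(Add(Add(20, Mul(Rational(1, 6), Pow(10, Rational(1, 2)))), 110), 2) = Pow(Add(130, Mul(Rational(1, 6), Pow(10, Rational(1, 2)))), 2)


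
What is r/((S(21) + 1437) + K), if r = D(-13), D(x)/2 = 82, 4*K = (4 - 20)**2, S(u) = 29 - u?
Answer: 164/1509 ≈ 0.10868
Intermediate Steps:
K = 64 (K = (4 - 20)**2/4 = (1/4)*(-16)**2 = (1/4)*256 = 64)
D(x) = 164 (D(x) = 2*82 = 164)
r = 164
r/((S(21) + 1437) + K) = 164/(((29 - 1*21) + 1437) + 64) = 164/(((29 - 21) + 1437) + 64) = 164/((8 + 1437) + 64) = 164/(1445 + 64) = 164/1509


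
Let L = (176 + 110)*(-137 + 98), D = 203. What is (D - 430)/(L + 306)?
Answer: 227/10848 ≈ 0.020926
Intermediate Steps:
L = -11154 (L = 286*(-39) = -11154)
(D - 430)/(L + 306) = (203 - 430)/(-11154 + 306) = -227/(-10848) = -227*(-1/10848) = 227/10848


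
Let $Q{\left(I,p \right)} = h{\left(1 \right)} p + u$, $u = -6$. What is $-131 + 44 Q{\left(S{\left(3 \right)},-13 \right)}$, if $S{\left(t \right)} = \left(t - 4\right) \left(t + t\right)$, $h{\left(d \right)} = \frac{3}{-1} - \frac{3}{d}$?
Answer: $3037$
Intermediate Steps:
$h{\left(d \right)} = -3 - \frac{3}{d}$ ($h{\left(d \right)} = 3 \left(-1\right) - \frac{3}{d} = -3 - \frac{3}{d}$)
$S{\left(t \right)} = 2 t \left(-4 + t\right)$ ($S{\left(t \right)} = \left(-4 + t\right) 2 t = 2 t \left(-4 + t\right)$)
$Q{\left(I,p \right)} = -6 - 6 p$ ($Q{\left(I,p \right)} = \left(-3 - \frac{3}{1}\right) p - 6 = \left(-3 - 3\right) p - 6 = - 6 p - 6 = -6 - 6 p$)
$-131 + 44 Q{\left(S{\left(3 \right)},-13 \right)} = -131 + 44 \left(-6 - -78\right) = -131 + 44 \left(-6 + 78\right) = -131 + 44 \cdot 72 = -131 + 3168 = 3037$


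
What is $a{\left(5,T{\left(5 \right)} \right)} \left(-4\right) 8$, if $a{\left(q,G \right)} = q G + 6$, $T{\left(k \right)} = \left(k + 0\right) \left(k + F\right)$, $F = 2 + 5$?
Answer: $-9792$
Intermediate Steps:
$F = 7$
$T{\left(k \right)} = k \left(7 + k\right)$ ($T{\left(k \right)} = \left(k + 0\right) \left(k + 7\right) = k \left(7 + k\right)$)
$a{\left(q,G \right)} = 6 + G q$ ($a{\left(q,G \right)} = G q + 6 = 6 + G q$)
$a{\left(5,T{\left(5 \right)} \right)} \left(-4\right) 8 = \left(6 + 5 \left(7 + 5\right) 5\right) \left(-4\right) 8 = \left(6 + 5 \cdot 12 \cdot 5\right) \left(-4\right) 8 = \left(6 + 60 \cdot 5\right) \left(-4\right) 8 = \left(6 + 300\right) \left(-4\right) 8 = 306 \left(-4\right) 8 = \left(-1224\right) 8 = -9792$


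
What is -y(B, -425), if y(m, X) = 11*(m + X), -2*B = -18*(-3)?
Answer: 4972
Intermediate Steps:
B = -27 (B = -(-3)*6*(-3)/2 = -(-3)*(-18)/2 = -1/2*54 = -27)
y(m, X) = 11*X + 11*m (y(m, X) = 11*(X + m) = 11*X + 11*m)
-y(B, -425) = -(11*(-425) + 11*(-27)) = -(-4675 - 297) = -1*(-4972) = 4972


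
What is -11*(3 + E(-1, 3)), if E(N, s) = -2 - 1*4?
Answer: 33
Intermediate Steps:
E(N, s) = -6 (E(N, s) = -2 - 4 = -6)
-11*(3 + E(-1, 3)) = -11*(3 - 6) = -11*(-3) = 33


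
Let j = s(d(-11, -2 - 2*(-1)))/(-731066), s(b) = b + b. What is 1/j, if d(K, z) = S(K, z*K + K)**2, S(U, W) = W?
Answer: -365533/121 ≈ -3020.9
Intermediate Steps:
d(K, z) = (K + K*z)**2 (d(K, z) = (z*K + K)**2 = (K*z + K)**2 = (K + K*z)**2)
s(b) = 2*b
j = -121/365533 (j = (2*((-11)**2*(1 + (-2 - 2*(-1)))**2))/(-731066) = (2*(121*(1 + (-2 + 2))**2))*(-1/731066) = (2*(121*(1 + 0)**2))*(-1/731066) = (2*(121*1**2))*(-1/731066) = (2*(121*1))*(-1/731066) = (2*121)*(-1/731066) = 242*(-1/731066) = -121/365533 ≈ -0.00033102)
1/j = 1/(-121/365533) = -365533/121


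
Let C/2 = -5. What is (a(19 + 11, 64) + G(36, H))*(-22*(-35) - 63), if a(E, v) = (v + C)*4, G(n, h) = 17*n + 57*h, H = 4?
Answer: 746592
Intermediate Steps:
C = -10 (C = 2*(-5) = -10)
a(E, v) = -40 + 4*v (a(E, v) = (v - 10)*4 = (-10 + v)*4 = -40 + 4*v)
(a(19 + 11, 64) + G(36, H))*(-22*(-35) - 63) = ((-40 + 4*64) + (17*36 + 57*4))*(-22*(-35) - 63) = ((-40 + 256) + (612 + 228))*(770 - 63) = (216 + 840)*707 = 1056*707 = 746592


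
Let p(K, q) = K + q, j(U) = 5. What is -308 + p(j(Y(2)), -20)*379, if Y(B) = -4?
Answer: -5993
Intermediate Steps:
-308 + p(j(Y(2)), -20)*379 = -308 + (5 - 20)*379 = -308 - 15*379 = -308 - 5685 = -5993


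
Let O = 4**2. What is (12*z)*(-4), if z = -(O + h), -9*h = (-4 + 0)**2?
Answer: 2048/3 ≈ 682.67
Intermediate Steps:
h = -16/9 (h = -(-4 + 0)**2/9 = -1/9*(-4)**2 = -1/9*16 = -16/9 ≈ -1.7778)
O = 16
z = -128/9 (z = -(16 - 16/9) = -1*128/9 = -128/9 ≈ -14.222)
(12*z)*(-4) = (12*(-128/9))*(-4) = -512/3*(-4) = 2048/3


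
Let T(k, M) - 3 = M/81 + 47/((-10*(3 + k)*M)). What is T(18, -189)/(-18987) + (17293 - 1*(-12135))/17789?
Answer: 22176293581817/13405684199670 ≈ 1.6542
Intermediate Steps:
T(k, M) = 3 + M/81 - 47/(10*M*(3 + k)) (T(k, M) = 3 + (M/81 + 47/((-10*(3 + k)*M))) = 3 + (M*(1/81) + 47/((-10*M*(3 + k)))) = 3 + (M/81 + 47/((-10*M*(3 + k)))) = 3 + (M/81 + 47*(-1/(10*M*(3 + k)))) = 3 + (M/81 - 47/(10*M*(3 + k))) = 3 + M/81 - 47/(10*M*(3 + k)))
T(18, -189)/(-18987) + (17293 - 1*(-12135))/17789 = ((1/810)*(-3807 + 30*(-189)² + 7290*(-189) + 10*18*(-189)² + 2430*(-189)*18)/(-189*(3 + 18)))/(-18987) + (17293 - 1*(-12135))/17789 = ((1/810)*(-1/189)*(-3807 + 30*35721 - 1377810 + 10*18*35721 - 8266860)/21)*(-1/18987) + (17293 + 12135)*(1/17789) = ((1/810)*(-1/189)*(1/21)*(-3807 + 1071630 - 1377810 + 6429780 - 8266860))*(-1/18987) + 29428*(1/17789) = ((1/810)*(-1/189)*(1/21)*(-2147067))*(-1/18987) + 29428/17789 = (26507/39690)*(-1/18987) + 29428/17789 = -26507/753594030 + 29428/17789 = 22176293581817/13405684199670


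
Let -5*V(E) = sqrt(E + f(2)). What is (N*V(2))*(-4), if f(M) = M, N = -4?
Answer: -32/5 ≈ -6.4000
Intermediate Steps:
V(E) = -sqrt(2 + E)/5 (V(E) = -sqrt(E + 2)/5 = -sqrt(2 + E)/5)
(N*V(2))*(-4) = -(-4)*sqrt(2 + 2)/5*(-4) = -(-4)*sqrt(4)/5*(-4) = -(-4)*2/5*(-4) = -4*(-2/5)*(-4) = (8/5)*(-4) = -32/5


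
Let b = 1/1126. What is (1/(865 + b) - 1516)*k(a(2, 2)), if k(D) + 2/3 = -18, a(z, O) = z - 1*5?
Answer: 82687876880/2921973 ≈ 28299.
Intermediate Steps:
a(z, O) = -5 + z (a(z, O) = z - 5 = -5 + z)
b = 1/1126 ≈ 0.00088810
k(D) = -56/3 (k(D) = -2/3 - 18 = -56/3)
(1/(865 + b) - 1516)*k(a(2, 2)) = (1/(865 + 1/1126) - 1516)*(-56/3) = (1/(973991/1126) - 1516)*(-56/3) = (1126/973991 - 1516)*(-56/3) = -1476569230/973991*(-56/3) = 82687876880/2921973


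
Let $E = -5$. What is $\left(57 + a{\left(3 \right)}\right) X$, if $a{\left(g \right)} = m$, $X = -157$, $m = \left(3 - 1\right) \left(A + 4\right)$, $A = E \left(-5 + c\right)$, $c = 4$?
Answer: $-11775$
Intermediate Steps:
$A = 5$ ($A = - 5 \left(-5 + 4\right) = \left(-5\right) \left(-1\right) = 5$)
$m = 18$ ($m = \left(3 - 1\right) \left(5 + 4\right) = 2 \cdot 9 = 18$)
$a{\left(g \right)} = 18$
$\left(57 + a{\left(3 \right)}\right) X = \left(57 + 18\right) \left(-157\right) = 75 \left(-157\right) = -11775$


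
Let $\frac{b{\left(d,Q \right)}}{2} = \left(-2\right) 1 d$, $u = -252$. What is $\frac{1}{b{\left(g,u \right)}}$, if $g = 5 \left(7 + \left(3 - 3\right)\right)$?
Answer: $- \frac{1}{140} \approx -0.0071429$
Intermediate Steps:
$g = 35$ ($g = 5 \left(7 + 0\right) = 5 \cdot 7 = 35$)
$b{\left(d,Q \right)} = - 4 d$ ($b{\left(d,Q \right)} = 2 \left(-2\right) 1 d = 2 \left(- 2 d\right) = - 4 d$)
$\frac{1}{b{\left(g,u \right)}} = \frac{1}{\left(-4\right) 35} = \frac{1}{-140} = - \frac{1}{140}$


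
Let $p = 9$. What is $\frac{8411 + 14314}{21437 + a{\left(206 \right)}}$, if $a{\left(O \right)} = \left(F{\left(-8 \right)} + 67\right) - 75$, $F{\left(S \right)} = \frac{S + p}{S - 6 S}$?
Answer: $\frac{909000}{857161} \approx 1.0605$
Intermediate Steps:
$F{\left(S \right)} = - \frac{9 + S}{5 S}$ ($F{\left(S \right)} = \frac{S + 9}{S - 6 S} = \frac{9 + S}{\left(-5\right) S} = \left(9 + S\right) \left(- \frac{1}{5 S}\right) = - \frac{9 + S}{5 S}$)
$a{\left(O \right)} = - \frac{319}{40}$ ($a{\left(O \right)} = \left(\frac{-9 - -8}{5 \left(-8\right)} + 67\right) - 75 = \left(\frac{1}{5} \left(- \frac{1}{8}\right) \left(-9 + 8\right) + 67\right) - 75 = \left(\frac{1}{5} \left(- \frac{1}{8}\right) \left(-1\right) + 67\right) - 75 = \left(\frac{1}{40} + 67\right) - 75 = \frac{2681}{40} - 75 = - \frac{319}{40}$)
$\frac{8411 + 14314}{21437 + a{\left(206 \right)}} = \frac{8411 + 14314}{21437 - \frac{319}{40}} = \frac{22725}{\frac{857161}{40}} = 22725 \cdot \frac{40}{857161} = \frac{909000}{857161}$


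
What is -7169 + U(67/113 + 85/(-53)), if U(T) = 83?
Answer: -7086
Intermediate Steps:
-7169 + U(67/113 + 85/(-53)) = -7169 + 83 = -7086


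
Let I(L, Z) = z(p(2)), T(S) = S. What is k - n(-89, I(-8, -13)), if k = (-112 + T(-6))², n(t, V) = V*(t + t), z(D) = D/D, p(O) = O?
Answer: 14102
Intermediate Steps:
z(D) = 1
I(L, Z) = 1
n(t, V) = 2*V*t (n(t, V) = V*(2*t) = 2*V*t)
k = 13924 (k = (-112 - 6)² = (-118)² = 13924)
k - n(-89, I(-8, -13)) = 13924 - 2*(-89) = 13924 - 1*(-178) = 13924 + 178 = 14102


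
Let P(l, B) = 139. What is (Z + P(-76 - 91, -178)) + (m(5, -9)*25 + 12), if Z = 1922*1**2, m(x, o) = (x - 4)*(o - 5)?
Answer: 1723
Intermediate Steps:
m(x, o) = (-5 + o)*(-4 + x) (m(x, o) = (-4 + x)*(-5 + o) = (-5 + o)*(-4 + x))
Z = 1922 (Z = 1922*1 = 1922)
(Z + P(-76 - 91, -178)) + (m(5, -9)*25 + 12) = (1922 + 139) + ((20 - 5*5 - 4*(-9) - 9*5)*25 + 12) = 2061 + ((20 - 25 + 36 - 45)*25 + 12) = 2061 + (-14*25 + 12) = 2061 + (-350 + 12) = 2061 - 338 = 1723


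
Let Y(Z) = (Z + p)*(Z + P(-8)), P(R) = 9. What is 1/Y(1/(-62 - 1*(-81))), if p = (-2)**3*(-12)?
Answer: 361/313900 ≈ 0.0011500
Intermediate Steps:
p = 96 (p = -8*(-12) = 96)
Y(Z) = (9 + Z)*(96 + Z) (Y(Z) = (Z + 96)*(Z + 9) = (96 + Z)*(9 + Z) = (9 + Z)*(96 + Z))
1/Y(1/(-62 - 1*(-81))) = 1/(864 + (1/(-62 - 1*(-81)))**2 + 105/(-62 - 1*(-81))) = 1/(864 + (1/(-62 + 81))**2 + 105/(-62 + 81)) = 1/(864 + (1/19)**2 + 105/19) = 1/(864 + (1/19)**2 + 105*(1/19)) = 1/(864 + 1/361 + 105/19) = 1/(313900/361) = 361/313900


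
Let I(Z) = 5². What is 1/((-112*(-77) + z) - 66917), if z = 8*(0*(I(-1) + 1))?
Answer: -1/58293 ≈ -1.7155e-5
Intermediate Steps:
I(Z) = 25
z = 0 (z = 8*(0*(25 + 1)) = 8*(0*26) = 8*0 = 0)
1/((-112*(-77) + z) - 66917) = 1/((-112*(-77) + 0) - 66917) = 1/((8624 + 0) - 66917) = 1/(8624 - 66917) = 1/(-58293) = -1/58293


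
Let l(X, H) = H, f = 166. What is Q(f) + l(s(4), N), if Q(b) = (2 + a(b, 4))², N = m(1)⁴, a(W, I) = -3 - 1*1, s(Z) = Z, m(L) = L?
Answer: 5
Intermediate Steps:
a(W, I) = -4 (a(W, I) = -3 - 1 = -4)
N = 1 (N = 1⁴ = 1)
Q(b) = 4 (Q(b) = (2 - 4)² = (-2)² = 4)
Q(f) + l(s(4), N) = 4 + 1 = 5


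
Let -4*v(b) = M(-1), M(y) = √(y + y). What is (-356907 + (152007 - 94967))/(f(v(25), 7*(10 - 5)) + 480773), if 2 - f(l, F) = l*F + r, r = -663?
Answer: -1154938949968/1854260383977 + 20990690*I*√2/1854260383977 ≈ -0.62286 + 1.6009e-5*I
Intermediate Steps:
M(y) = √2*√y (M(y) = √(2*y) = √2*√y)
v(b) = -I*√2/4 (v(b) = -√2*√(-1)/4 = -√2*I/4 = -I*√2/4)
f(l, F) = 665 - F*l (f(l, F) = 2 - (l*F - 663) = 2 - (F*l - 663) = 2 - (-663 + F*l) = 2 + (663 - F*l) = 665 - F*l)
(-356907 + (152007 - 94967))/(f(v(25), 7*(10 - 5)) + 480773) = (-356907 + (152007 - 94967))/((665 - 7*(10 - 5)*(-I*√2/4)) + 480773) = (-356907 + 57040)/((665 - 7*5*(-I*√2/4)) + 480773) = -299867/((665 - 1*35*(-I*√2/4)) + 480773) = -299867/((665 + 35*I*√2/4) + 480773) = -299867/(481438 + 35*I*√2/4)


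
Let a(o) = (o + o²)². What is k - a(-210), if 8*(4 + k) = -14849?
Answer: -15410671681/8 ≈ -1.9263e+9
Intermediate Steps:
k = -14881/8 (k = -4 + (⅛)*(-14849) = -4 - 14849/8 = -14881/8 ≈ -1860.1)
k - a(-210) = -14881/8 - (-210)²*(1 - 210)² = -14881/8 - 44100*(-209)² = -14881/8 - 44100*43681 = -14881/8 - 1*1926332100 = -14881/8 - 1926332100 = -15410671681/8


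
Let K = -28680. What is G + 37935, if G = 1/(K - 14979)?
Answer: 1656204164/43659 ≈ 37935.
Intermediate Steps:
G = -1/43659 (G = 1/(-28680 - 14979) = 1/(-43659) = -1/43659 ≈ -2.2905e-5)
G + 37935 = -1/43659 + 37935 = 1656204164/43659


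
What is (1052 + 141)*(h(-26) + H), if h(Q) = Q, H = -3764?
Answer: -4521470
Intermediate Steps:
(1052 + 141)*(h(-26) + H) = (1052 + 141)*(-26 - 3764) = 1193*(-3790) = -4521470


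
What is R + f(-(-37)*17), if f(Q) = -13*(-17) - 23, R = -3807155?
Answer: -3806957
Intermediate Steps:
f(Q) = 198 (f(Q) = 221 - 23 = 198)
R + f(-(-37)*17) = -3807155 + 198 = -3806957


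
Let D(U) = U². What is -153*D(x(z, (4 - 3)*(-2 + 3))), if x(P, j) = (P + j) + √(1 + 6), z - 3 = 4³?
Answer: -708543 - 20808*√7 ≈ -7.6360e+5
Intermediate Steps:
z = 67 (z = 3 + 4³ = 3 + 64 = 67)
x(P, j) = P + j + √7 (x(P, j) = (P + j) + √7 = P + j + √7)
-153*D(x(z, (4 - 3)*(-2 + 3))) = -153*(67 + (4 - 3)*(-2 + 3) + √7)² = -153*(67 + 1*1 + √7)² = -153*(67 + 1 + √7)² = -153*(68 + √7)²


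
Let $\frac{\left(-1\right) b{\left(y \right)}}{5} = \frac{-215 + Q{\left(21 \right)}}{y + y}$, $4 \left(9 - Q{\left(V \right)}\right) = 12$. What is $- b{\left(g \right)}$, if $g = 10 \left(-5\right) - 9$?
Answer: $\frac{1045}{118} \approx 8.8559$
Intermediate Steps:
$Q{\left(V \right)} = 6$ ($Q{\left(V \right)} = 9 - 3 = 6$)
$g = -59$ ($g = -50 - 9 = -59$)
$b{\left(y \right)} = \frac{1045}{2 y}$ ($b{\left(y \right)} = - 5 \frac{-215 + 6}{y + y} = - 5 \left(- \frac{209}{2 y}\right) = \frac{1045}{2 y}$)
$- b{\left(g \right)} = - \frac{1045}{2 \left(-59\right)} = - \frac{1045 \left(-1\right)}{2 \cdot 59} = \left(-1\right) \left(- \frac{1045}{118}\right) = \frac{1045}{118}$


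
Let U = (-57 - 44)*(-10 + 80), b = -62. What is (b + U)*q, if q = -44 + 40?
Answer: 28528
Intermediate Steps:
q = -4
U = -7070 (U = -101*70 = -7070)
(b + U)*q = (-62 - 7070)*(-4) = -7132*(-4) = 28528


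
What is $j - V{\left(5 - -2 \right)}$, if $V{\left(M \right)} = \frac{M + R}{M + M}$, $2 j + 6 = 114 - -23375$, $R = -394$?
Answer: $\frac{82384}{7} \approx 11769.0$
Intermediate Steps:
$j = \frac{23483}{2}$ ($j = -3 + \frac{114 - -23375}{2} = -3 + \frac{114 + 23375}{2} = -3 + \frac{1}{2} \cdot 23489 = -3 + \frac{23489}{2} = \frac{23483}{2} \approx 11742.0$)
$V{\left(M \right)} = \frac{-394 + M}{2 M}$ ($V{\left(M \right)} = \frac{M - 394}{M + M} = \frac{-394 + M}{2 M}$)
$j - V{\left(5 - -2 \right)} = \frac{23483}{2} - \frac{-394 + \left(5 - -2\right)}{2 \left(5 - -2\right)} = \frac{23483}{2} - \frac{-394 + \left(5 + 2\right)}{2 \left(5 + 2\right)} = \frac{23483}{2} - \frac{-394 + 7}{2 \cdot 7} = \frac{23483}{2} - \frac{1}{2} \cdot \frac{1}{7} \left(-387\right) = \frac{23483}{2} - - \frac{387}{14} = \frac{23483}{2} + \frac{387}{14} = \frac{82384}{7}$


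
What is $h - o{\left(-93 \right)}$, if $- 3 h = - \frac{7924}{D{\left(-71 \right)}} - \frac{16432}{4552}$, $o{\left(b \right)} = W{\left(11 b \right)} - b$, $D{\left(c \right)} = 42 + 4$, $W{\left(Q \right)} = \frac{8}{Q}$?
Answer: $- \frac{153375659}{4462667} \approx -34.369$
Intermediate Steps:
$D{\left(c \right)} = 46$
$o{\left(b \right)} = - b + \frac{8}{11 b}$ ($o{\left(b \right)} = \frac{8}{11 b} - b = - b + \frac{8}{11 b}$)
$h = \frac{2301620}{39261}$ ($h = - \frac{- \frac{7924}{46} - \frac{16432}{4552}}{3} = - \frac{\left(-7924\right) \frac{1}{46} - \frac{2054}{569}}{3} = - \frac{- \frac{3962}{23} - \frac{2054}{569}}{3} = \left(- \frac{1}{3}\right) \left(- \frac{2301620}{13087}\right) = \frac{2301620}{39261} \approx 58.624$)
$h - o{\left(-93 \right)} = \frac{2301620}{39261} - \left(\left(-1\right) \left(-93\right) + \frac{8}{11 \left(-93\right)}\right) = \frac{2301620}{39261} - \left(93 + \frac{8}{11} \left(- \frac{1}{93}\right)\right) = \frac{2301620}{39261} - \left(93 - \frac{8}{1023}\right) = \frac{2301620}{39261} - \frac{95131}{1023} = - \frac{153375659}{4462667}$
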